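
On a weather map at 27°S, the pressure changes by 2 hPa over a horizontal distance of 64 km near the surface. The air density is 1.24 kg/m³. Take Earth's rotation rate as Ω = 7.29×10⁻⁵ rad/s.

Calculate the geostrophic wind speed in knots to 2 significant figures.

74 knots

Coriolis parameter at 27°S:
f = 2Ω sin φ = 2 × 7.29×10⁻⁵ × sin 27° = 6.62×10⁻⁵ s⁻¹
Pressure gradient: |∂P/∂n| = 200 Pa / 64000 m = 3.12×10⁻³ Pa/m
Geostrophic balance (pressure-gradient force = Coriolis force):
V_g = (1/(fρ)) |∂P/∂n| = 3.12×10⁻³ / (6.62×10⁻⁵ × 1.24) = 38.1 m/s
Converting: 38.1 m/s × 1.944 = 74 knots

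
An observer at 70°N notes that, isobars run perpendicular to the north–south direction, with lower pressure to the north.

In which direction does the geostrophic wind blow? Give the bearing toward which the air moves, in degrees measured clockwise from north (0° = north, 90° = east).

090°

The pressure-gradient force points toward the north (bearing 000°).
Geostrophic balance: in the Northern Hemisphere the Coriolis force deflects motion to the right, so the geostrophic wind blows 90° to the right of the pressure-gradient force (low pressure on the left).
Rotating 000° by 90° clockwise gives 090° — the wind blows toward the east.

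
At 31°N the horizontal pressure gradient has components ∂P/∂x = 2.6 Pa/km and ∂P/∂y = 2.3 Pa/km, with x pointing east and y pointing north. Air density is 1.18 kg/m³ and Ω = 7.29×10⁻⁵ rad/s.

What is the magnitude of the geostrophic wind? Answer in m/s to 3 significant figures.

39.2 m/s

Coriolis parameter at 31°N:
f = 2Ω sin φ = 2 × 7.29×10⁻⁵ × sin 31° = 7.51×10⁻⁵ s⁻¹
Component geostrophic relations (x east, y north):
u_g = −(1/(fρ)) ∂P/∂y,  v_g = (1/(fρ)) ∂P/∂x
u_g = −(2.3×10⁻³)/(7.51×10⁻⁵ × 1.18) = −26.0 m/s;  v_g = (2.6×10⁻³)/(7.51×10⁻⁵ × 1.18) = 29.3 m/s
|V_g| = √(u_g² + v_g²) = 39.2 m/s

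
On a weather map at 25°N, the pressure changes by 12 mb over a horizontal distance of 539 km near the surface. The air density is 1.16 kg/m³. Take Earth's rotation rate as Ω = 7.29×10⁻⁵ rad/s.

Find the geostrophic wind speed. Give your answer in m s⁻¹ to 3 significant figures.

31.1 m s⁻¹

Coriolis parameter at 25°N:
f = 2Ω sin φ = 2 × 7.29×10⁻⁵ × sin 25° = 6.16×10⁻⁵ s⁻¹
Pressure gradient: |∂P/∂n| = 1200 Pa / 539000 m = 2.23×10⁻³ Pa/m
Geostrophic balance (pressure-gradient force = Coriolis force):
V_g = (1/(fρ)) |∂P/∂n| = 2.23×10⁻³ / (6.16×10⁻⁵ × 1.16) = 31.1 m/s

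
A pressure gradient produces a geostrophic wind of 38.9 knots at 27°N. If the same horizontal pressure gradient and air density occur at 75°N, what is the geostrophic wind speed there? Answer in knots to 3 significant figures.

18.3 knots

With the same pressure gradient and density, V_g ∝ 1/f ∝ 1/sin φ.
V₂ = V₁ · sin φ₁ / sin φ₂ = 38.9 × sin 27° / sin 75°
V₂ = 38.9 × 0.4540/0.9659 = 18.3 knots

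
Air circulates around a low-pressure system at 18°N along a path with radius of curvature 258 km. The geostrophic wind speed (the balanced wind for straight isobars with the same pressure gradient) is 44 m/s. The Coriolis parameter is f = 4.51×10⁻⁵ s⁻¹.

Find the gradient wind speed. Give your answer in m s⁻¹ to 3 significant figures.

17.5 m s⁻¹

Around a low, centrifugal force acts outward with Coriolis, so pressure-gradient force balances both:
(1/ρ)|∂P/∂n| = fV + V²/R  →  V² + fR·V − fR·V_g = 0
With fR = 4.51×10⁻⁵ × 258×10³ m = 11.6 m/s:
V = [−fR + √((fR)² + 4 fR V_g)]/2 = [−11.6 + √(11.6² + 4×11.6×44)]/2 = 17.5 m/s
Subgeostrophic (V < V_g = 44 m/s), as expected around a low.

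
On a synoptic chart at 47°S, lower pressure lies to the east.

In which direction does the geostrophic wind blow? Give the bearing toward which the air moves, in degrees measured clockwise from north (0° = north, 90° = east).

000°

The pressure-gradient force points toward the east (bearing 090°).
Geostrophic balance: in the Southern Hemisphere the Coriolis force deflects motion to the left, so the geostrophic wind blows 90° to the left of the pressure-gradient force (low pressure on the right).
Rotating 090° by 90° counterclockwise gives 000° — the wind blows toward the north.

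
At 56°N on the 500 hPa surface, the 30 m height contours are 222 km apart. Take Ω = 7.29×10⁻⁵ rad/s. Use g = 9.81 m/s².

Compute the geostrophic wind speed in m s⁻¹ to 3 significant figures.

11.0 m s⁻¹

Coriolis parameter at 56°N:
f = 2Ω sin φ = 2 × 7.29×10⁻⁵ × sin 56° = 1.21×10⁻⁴ s⁻¹
Height gradient: |∂Z/∂n| = 30 m / 222000 m = 1.35×10⁻⁴
On a pressure surface, geostrophic balance gives V_g = (g/f)|∂Z/∂n|:
V_g = 9.81 × 1.35×10⁻⁴ / 1.21×10⁻⁴ = 11.0 m/s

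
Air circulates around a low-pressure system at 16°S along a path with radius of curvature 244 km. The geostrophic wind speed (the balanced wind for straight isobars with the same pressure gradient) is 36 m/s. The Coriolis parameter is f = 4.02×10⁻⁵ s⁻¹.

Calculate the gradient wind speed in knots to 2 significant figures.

Around a low, centrifugal force acts outward with Coriolis, so pressure-gradient force balances both:
(1/ρ)|∂P/∂n| = fV + V²/R  →  V² + fR·V − fR·V_g = 0
With fR = 4.02×10⁻⁵ × 244×10³ m = 9.81 m/s:
V = [−fR + √((fR)² + 4 fR V_g)]/2 = [−9.81 + √(9.81² + 4×9.81×36)]/2 = 14.5 m/s
Subgeostrophic (V < V_g = 36 m/s), as expected around a low.
Converting: 14.5 m/s × 1.944 = 28 knots

28 knots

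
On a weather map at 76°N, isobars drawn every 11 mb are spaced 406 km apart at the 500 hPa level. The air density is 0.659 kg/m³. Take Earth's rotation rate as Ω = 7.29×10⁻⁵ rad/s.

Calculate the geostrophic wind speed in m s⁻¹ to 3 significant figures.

Coriolis parameter at 76°N:
f = 2Ω sin φ = 2 × 7.29×10⁻⁵ × sin 76° = 1.41×10⁻⁴ s⁻¹
Pressure gradient: |∂P/∂n| = 1100 Pa / 406000 m = 2.71×10⁻³ Pa/m
Geostrophic balance (pressure-gradient force = Coriolis force):
V_g = (1/(fρ)) |∂P/∂n| = 2.71×10⁻³ / (1.41×10⁻⁴ × 0.659) = 29.1 m/s

29.1 m s⁻¹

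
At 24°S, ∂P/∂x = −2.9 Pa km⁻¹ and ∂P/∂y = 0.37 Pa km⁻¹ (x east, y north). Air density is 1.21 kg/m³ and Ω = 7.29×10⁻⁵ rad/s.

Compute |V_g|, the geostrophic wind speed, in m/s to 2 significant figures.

41 m/s

Coriolis parameter at 24°S:
f = 2Ω sin φ = 2 × 7.29×10⁻⁵ × sin 24° = 5.93×10⁻⁵ s⁻¹
In the Southern Hemisphere f is negative: f = −5.93×10⁻⁵ s⁻¹.
Component geostrophic relations (x east, y north):
u_g = −(1/(fρ)) ∂P/∂y,  v_g = (1/(fρ)) ∂P/∂x
u_g = −(0.37×10⁻³)/(−5.93×10⁻⁵ × 1.21) = 5.16 m/s;  v_g = (−2.9×10⁻³)/(−5.93×10⁻⁵ × 1.21) = 40.4 m/s
|V_g| = √(u_g² + v_g²) = 40.7 m/s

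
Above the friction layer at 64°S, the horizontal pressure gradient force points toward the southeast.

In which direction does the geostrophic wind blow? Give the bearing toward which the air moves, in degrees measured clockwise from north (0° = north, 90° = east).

045°

The pressure-gradient force points toward the southeast (bearing 135°).
Geostrophic balance: in the Southern Hemisphere the Coriolis force deflects motion to the left, so the geostrophic wind blows 90° to the left of the pressure-gradient force (low pressure on the right).
Rotating 135° by 90° counterclockwise gives 045° — the wind blows toward the northeast.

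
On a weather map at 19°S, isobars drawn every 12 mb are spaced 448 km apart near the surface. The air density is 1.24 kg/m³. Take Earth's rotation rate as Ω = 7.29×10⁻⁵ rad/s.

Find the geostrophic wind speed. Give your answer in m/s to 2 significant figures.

46 m/s

Coriolis parameter at 19°S:
f = 2Ω sin φ = 2 × 7.29×10⁻⁵ × sin 19° = 4.75×10⁻⁵ s⁻¹
Pressure gradient: |∂P/∂n| = 1200 Pa / 448000 m = 2.68×10⁻³ Pa/m
Geostrophic balance (pressure-gradient force = Coriolis force):
V_g = (1/(fρ)) |∂P/∂n| = 2.68×10⁻³ / (4.75×10⁻⁵ × 1.24) = 45.5 m/s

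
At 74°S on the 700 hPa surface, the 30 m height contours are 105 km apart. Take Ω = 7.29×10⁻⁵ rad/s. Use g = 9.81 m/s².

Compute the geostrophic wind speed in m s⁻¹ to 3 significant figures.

Coriolis parameter at 74°S:
f = 2Ω sin φ = 2 × 7.29×10⁻⁵ × sin 74° = 1.40×10⁻⁴ s⁻¹
Height gradient: |∂Z/∂n| = 30 m / 105000 m = 2.86×10⁻⁴
On a pressure surface, geostrophic balance gives V_g = (g/f)|∂Z/∂n|:
V_g = 9.81 × 2.86×10⁻⁴ / 1.40×10⁻⁴ = 20.0 m/s

20.0 m s⁻¹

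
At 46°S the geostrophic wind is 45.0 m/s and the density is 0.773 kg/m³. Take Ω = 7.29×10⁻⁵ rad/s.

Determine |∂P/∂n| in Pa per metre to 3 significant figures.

3.65×10⁻³ Pa/m

Coriolis parameter at 46°S:
f = 2Ω sin φ = 2 × 7.29×10⁻⁵ × sin 46° = 1.05×10⁻⁴ s⁻¹
Geostrophic balance rearranged: |∂P/∂n| = f ρ V_g
|∂P/∂n| = 1.05×10⁻⁴ × 0.773 × 45.0 = 3.65×10⁻³ Pa/m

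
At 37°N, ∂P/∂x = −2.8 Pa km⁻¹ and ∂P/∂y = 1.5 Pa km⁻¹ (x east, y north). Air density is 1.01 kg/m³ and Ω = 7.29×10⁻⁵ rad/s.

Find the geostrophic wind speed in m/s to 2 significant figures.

36 m/s

Coriolis parameter at 37°N:
f = 2Ω sin φ = 2 × 7.29×10⁻⁵ × sin 37° = 8.77×10⁻⁵ s⁻¹
Component geostrophic relations (x east, y north):
u_g = −(1/(fρ)) ∂P/∂y,  v_g = (1/(fρ)) ∂P/∂x
u_g = −(1.5×10⁻³)/(8.77×10⁻⁵ × 1.01) = −16.9 m/s;  v_g = (−2.8×10⁻³)/(8.77×10⁻⁵ × 1.01) = −31.6 m/s
|V_g| = √(u_g² + v_g²) = 35.8 m/s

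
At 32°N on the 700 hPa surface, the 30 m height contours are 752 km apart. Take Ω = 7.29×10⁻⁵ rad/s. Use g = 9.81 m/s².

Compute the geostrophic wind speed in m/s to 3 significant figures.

Coriolis parameter at 32°N:
f = 2Ω sin φ = 2 × 7.29×10⁻⁵ × sin 32° = 7.73×10⁻⁵ s⁻¹
Height gradient: |∂Z/∂n| = 30 m / 752000 m = 3.99×10⁻⁵
On a pressure surface, geostrophic balance gives V_g = (g/f)|∂Z/∂n|:
V_g = 9.81 × 3.99×10⁻⁵ / 7.73×10⁻⁵ = 5.07 m/s

5.07 m/s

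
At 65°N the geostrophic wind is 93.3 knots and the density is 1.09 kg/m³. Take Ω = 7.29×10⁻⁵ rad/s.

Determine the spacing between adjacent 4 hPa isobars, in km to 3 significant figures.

57.9 km

Coriolis parameter at 65°N:
f = 2Ω sin φ = 2 × 7.29×10⁻⁵ × sin 65° = 1.32×10⁻⁴ s⁻¹
Wind speed in SI: 93.3 knots = 48.0 m/s
Geostrophic balance rearranged: |∂P/∂n| = f ρ V_g
|∂P/∂n| = 1.32×10⁻⁴ × 1.09 × 48.0 = 6.91×10⁻³ Pa/m
Isobar spacing: Δn = ΔP/|∂P/∂n| = 400 Pa / 6.91×10⁻³ Pa/m = 57860 m ≈ 57.9 km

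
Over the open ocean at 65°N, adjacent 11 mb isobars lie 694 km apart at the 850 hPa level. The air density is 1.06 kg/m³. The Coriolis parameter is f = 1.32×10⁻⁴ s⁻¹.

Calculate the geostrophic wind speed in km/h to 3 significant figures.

Pressure gradient: |∂P/∂n| = 1100 Pa / 694000 m = 1.59×10⁻³ Pa/m
Geostrophic balance (pressure-gradient force = Coriolis force):
V_g = (1/(fρ)) |∂P/∂n| = 1.59×10⁻³ / (1.32×10⁻⁴ × 1.06) = 11.3 m/s
Converting: 11.3 m/s × 3.6 = 40.8 km/h

40.8 km/h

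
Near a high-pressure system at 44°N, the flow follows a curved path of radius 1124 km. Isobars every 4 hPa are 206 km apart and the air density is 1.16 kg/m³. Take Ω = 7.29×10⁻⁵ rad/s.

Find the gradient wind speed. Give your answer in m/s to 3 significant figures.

20.1 m/s

Coriolis parameter at 44°N:
f = 2Ω sin φ = 2 × 7.29×10⁻⁵ × sin 44° = 1.01×10⁻⁴ s⁻¹
Pressure gradient: |∂P/∂n| = 400 Pa / 206000 m = 1.94×10⁻³ Pa/m
Geostrophic speed: V_g = |∂P/∂n|/(fρ) = 1.94×10⁻³/(1.01×10⁻⁴ × 1.16) = 16.5 m/s
Around a high, pressure-gradient force acts outward with centrifugal, so Coriolis balances both:
fV = (1/ρ)|∂P/∂n| + V²/R  →  V² − fR·V + fR·V_g = 0
With fR = 1.01×10⁻⁴ × 1124×10³ m = 114 m/s:
V = [fR − √((fR)² − 4 fR V_g)]/2 = [114 − √(114² − 4×114×16.5)]/2 = 20.1 m/s
Supergeostrophic (V > V_g = 16.5 m/s), as expected around a high.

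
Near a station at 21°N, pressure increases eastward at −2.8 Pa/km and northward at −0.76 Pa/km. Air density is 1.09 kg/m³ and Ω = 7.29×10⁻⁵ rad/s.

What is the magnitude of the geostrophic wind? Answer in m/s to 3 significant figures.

Coriolis parameter at 21°N:
f = 2Ω sin φ = 2 × 7.29×10⁻⁵ × sin 21° = 5.23×10⁻⁵ s⁻¹
Component geostrophic relations (x east, y north):
u_g = −(1/(fρ)) ∂P/∂y,  v_g = (1/(fρ)) ∂P/∂x
u_g = −(−0.76×10⁻³)/(5.23×10⁻⁵ × 1.09) = 13.3 m/s;  v_g = (−2.8×10⁻³)/(5.23×10⁻⁵ × 1.09) = −49.2 m/s
|V_g| = √(u_g² + v_g²) = 50.9 m/s

50.9 m/s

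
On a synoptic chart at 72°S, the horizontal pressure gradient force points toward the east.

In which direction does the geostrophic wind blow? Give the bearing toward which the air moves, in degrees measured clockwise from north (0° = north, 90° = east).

000°

The pressure-gradient force points toward the east (bearing 090°).
Geostrophic balance: in the Southern Hemisphere the Coriolis force deflects motion to the left, so the geostrophic wind blows 90° to the left of the pressure-gradient force (low pressure on the right).
Rotating 090° by 90° counterclockwise gives 000° — the wind blows toward the north.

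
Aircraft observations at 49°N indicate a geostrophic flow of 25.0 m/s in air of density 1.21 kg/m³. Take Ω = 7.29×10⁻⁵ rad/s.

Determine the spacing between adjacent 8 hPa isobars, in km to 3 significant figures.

Coriolis parameter at 49°N:
f = 2Ω sin φ = 2 × 7.29×10⁻⁵ × sin 49° = 1.10×10⁻⁴ s⁻¹
Geostrophic balance rearranged: |∂P/∂n| = f ρ V_g
|∂P/∂n| = 1.10×10⁻⁴ × 1.21 × 25.0 = 3.33×10⁻³ Pa/m
Isobar spacing: Δn = ΔP/|∂P/∂n| = 800 Pa / 3.33×10⁻³ Pa/m = 240341 m ≈ 240 km

240 km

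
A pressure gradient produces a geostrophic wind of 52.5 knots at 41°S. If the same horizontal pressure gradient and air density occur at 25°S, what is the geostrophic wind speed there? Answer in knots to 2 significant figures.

81 knots

With the same pressure gradient and density, V_g ∝ 1/f ∝ 1/sin φ.
V₂ = V₁ · sin φ₁ / sin φ₂ = 52.5 × sin 41° / sin 25°
V₂ = 52.5 × 0.6561/0.4226 = 81 knots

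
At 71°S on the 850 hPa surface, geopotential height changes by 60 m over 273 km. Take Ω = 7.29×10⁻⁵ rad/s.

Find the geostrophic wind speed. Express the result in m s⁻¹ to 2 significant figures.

Coriolis parameter at 71°S:
f = 2Ω sin φ = 2 × 7.29×10⁻⁵ × sin 71° = 1.38×10⁻⁴ s⁻¹
Height gradient: |∂Z/∂n| = 60 m / 273000 m = 2.20×10⁻⁴
On a pressure surface, geostrophic balance gives V_g = (g/f)|∂Z/∂n|:
V_g = 9.81 × 2.20×10⁻⁴ / 1.38×10⁻⁴ = 15.6 m/s

16 m s⁻¹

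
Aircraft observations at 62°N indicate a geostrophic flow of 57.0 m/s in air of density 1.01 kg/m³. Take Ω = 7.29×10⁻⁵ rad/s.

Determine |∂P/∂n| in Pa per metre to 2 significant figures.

Coriolis parameter at 62°N:
f = 2Ω sin φ = 2 × 7.29×10⁻⁵ × sin 62° = 1.29×10⁻⁴ s⁻¹
Geostrophic balance rearranged: |∂P/∂n| = f ρ V_g
|∂P/∂n| = 1.29×10⁻⁴ × 1.01 × 57.0 = 7.41×10⁻³ Pa/m

7.4×10⁻³ Pa/m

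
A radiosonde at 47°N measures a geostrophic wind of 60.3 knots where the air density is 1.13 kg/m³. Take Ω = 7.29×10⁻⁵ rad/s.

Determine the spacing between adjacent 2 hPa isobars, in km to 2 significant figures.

Coriolis parameter at 47°N:
f = 2Ω sin φ = 2 × 7.29×10⁻⁵ × sin 47° = 1.07×10⁻⁴ s⁻¹
Wind speed in SI: 60.3 knots = 31.0 m/s
Geostrophic balance rearranged: |∂P/∂n| = f ρ V_g
|∂P/∂n| = 1.07×10⁻⁴ × 1.13 × 31.0 = 3.74×10⁻³ Pa/m
Isobar spacing: Δn = ΔP/|∂P/∂n| = 200 Pa / 3.74×10⁻³ Pa/m = 53507 m ≈ 54 km

54 km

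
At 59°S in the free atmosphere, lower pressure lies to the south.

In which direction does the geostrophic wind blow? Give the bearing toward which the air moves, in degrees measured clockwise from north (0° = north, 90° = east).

090°

The pressure-gradient force points toward the south (bearing 180°).
Geostrophic balance: in the Southern Hemisphere the Coriolis force deflects motion to the left, so the geostrophic wind blows 90° to the left of the pressure-gradient force (low pressure on the right).
Rotating 180° by 90° counterclockwise gives 090° — the wind blows toward the east.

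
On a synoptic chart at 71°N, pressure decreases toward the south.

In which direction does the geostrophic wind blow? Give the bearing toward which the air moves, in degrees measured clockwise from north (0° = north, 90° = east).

270°

The pressure-gradient force points toward the south (bearing 180°).
Geostrophic balance: in the Northern Hemisphere the Coriolis force deflects motion to the right, so the geostrophic wind blows 90° to the right of the pressure-gradient force (low pressure on the left).
Rotating 180° by 90° clockwise gives 270° — the wind blows toward the west.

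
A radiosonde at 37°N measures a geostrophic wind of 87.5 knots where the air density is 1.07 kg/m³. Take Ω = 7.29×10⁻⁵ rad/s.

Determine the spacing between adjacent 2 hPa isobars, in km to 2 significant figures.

Coriolis parameter at 37°N:
f = 2Ω sin φ = 2 × 7.29×10⁻⁵ × sin 37° = 8.77×10⁻⁵ s⁻¹
Wind speed in SI: 87.5 knots = 45.0 m/s
Geostrophic balance rearranged: |∂P/∂n| = f ρ V_g
|∂P/∂n| = 8.77×10⁻⁵ × 1.07 × 45.0 = 4.23×10⁻³ Pa/m
Isobar spacing: Δn = ΔP/|∂P/∂n| = 200 Pa / 4.23×10⁻³ Pa/m = 47324 m ≈ 47 km

47 km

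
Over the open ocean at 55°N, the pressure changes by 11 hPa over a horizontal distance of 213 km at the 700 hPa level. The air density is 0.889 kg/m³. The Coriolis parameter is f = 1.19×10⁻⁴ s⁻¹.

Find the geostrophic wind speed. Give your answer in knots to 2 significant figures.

95 knots

Pressure gradient: |∂P/∂n| = 1100 Pa / 213000 m = 5.16×10⁻³ Pa/m
Geostrophic balance (pressure-gradient force = Coriolis force):
V_g = (1/(fρ)) |∂P/∂n| = 5.16×10⁻³ / (1.19×10⁻⁴ × 0.889) = 48.8 m/s
Converting: 48.8 m/s × 1.944 = 95 knots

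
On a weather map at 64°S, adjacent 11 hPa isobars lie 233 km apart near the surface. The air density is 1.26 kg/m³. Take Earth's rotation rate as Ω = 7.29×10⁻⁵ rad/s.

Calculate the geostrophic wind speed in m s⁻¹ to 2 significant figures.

29 m s⁻¹

Coriolis parameter at 64°S:
f = 2Ω sin φ = 2 × 7.29×10⁻⁵ × sin 64° = 1.31×10⁻⁴ s⁻¹
Pressure gradient: |∂P/∂n| = 1100 Pa / 233000 m = 4.72×10⁻³ Pa/m
Geostrophic balance (pressure-gradient force = Coriolis force):
V_g = (1/(fρ)) |∂P/∂n| = 4.72×10⁻³ / (1.31×10⁻⁴ × 1.26) = 28.6 m/s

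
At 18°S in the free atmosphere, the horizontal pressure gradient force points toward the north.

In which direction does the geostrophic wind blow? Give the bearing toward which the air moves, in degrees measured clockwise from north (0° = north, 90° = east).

The pressure-gradient force points toward the north (bearing 000°).
Geostrophic balance: in the Southern Hemisphere the Coriolis force deflects motion to the left, so the geostrophic wind blows 90° to the left of the pressure-gradient force (low pressure on the right).
Rotating 000° by 90° counterclockwise gives 270° — the wind blows toward the west.

270°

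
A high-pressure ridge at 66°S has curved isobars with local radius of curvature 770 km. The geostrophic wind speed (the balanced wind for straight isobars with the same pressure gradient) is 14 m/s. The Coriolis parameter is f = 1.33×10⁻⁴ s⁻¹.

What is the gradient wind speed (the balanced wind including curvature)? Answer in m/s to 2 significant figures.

17 m/s

Around a high, pressure-gradient force acts outward with centrifugal, so Coriolis balances both:
fV = (1/ρ)|∂P/∂n| + V²/R  →  V² − fR·V + fR·V_g = 0
With fR = 1.33×10⁻⁴ × 770×10³ m = 102 m/s:
V = [fR − √((fR)² − 4 fR V_g)]/2 = [102 − √(102² − 4×102×14)]/2 = 16.7 m/s
Supergeostrophic (V > V_g = 14 m/s), as expected around a high.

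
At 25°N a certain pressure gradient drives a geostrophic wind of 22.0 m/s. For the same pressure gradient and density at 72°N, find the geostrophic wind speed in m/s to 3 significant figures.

9.78 m/s

With the same pressure gradient and density, V_g ∝ 1/f ∝ 1/sin φ.
V₂ = V₁ · sin φ₁ / sin φ₂ = 22.0 × sin 25° / sin 72°
V₂ = 22.0 × 0.4226/0.9511 = 9.78 m/s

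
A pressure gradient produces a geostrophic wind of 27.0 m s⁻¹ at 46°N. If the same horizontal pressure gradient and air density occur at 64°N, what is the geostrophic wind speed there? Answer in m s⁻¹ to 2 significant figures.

With the same pressure gradient and density, V_g ∝ 1/f ∝ 1/sin φ.
V₂ = V₁ · sin φ₁ / sin φ₂ = 27.0 × sin 46° / sin 64°
V₂ = 27.0 × 0.7193/0.8988 = 22 m s⁻¹

22 m s⁻¹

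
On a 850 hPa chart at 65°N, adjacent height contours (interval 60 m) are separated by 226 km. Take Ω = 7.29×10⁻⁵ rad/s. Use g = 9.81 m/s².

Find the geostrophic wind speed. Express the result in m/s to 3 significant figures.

19.7 m/s

Coriolis parameter at 65°N:
f = 2Ω sin φ = 2 × 7.29×10⁻⁵ × sin 65° = 1.32×10⁻⁴ s⁻¹
Height gradient: |∂Z/∂n| = 60 m / 226000 m = 2.65×10⁻⁴
On a pressure surface, geostrophic balance gives V_g = (g/f)|∂Z/∂n|:
V_g = 9.81 × 2.65×10⁻⁴ / 1.32×10⁻⁴ = 19.7 m/s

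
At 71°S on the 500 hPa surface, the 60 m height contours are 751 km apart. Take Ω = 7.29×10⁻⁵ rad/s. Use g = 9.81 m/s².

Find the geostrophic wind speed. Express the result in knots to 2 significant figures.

Coriolis parameter at 71°S:
f = 2Ω sin φ = 2 × 7.29×10⁻⁵ × sin 71° = 1.38×10⁻⁴ s⁻¹
Height gradient: |∂Z/∂n| = 60 m / 751000 m = 7.99×10⁻⁵
On a pressure surface, geostrophic balance gives V_g = (g/f)|∂Z/∂n|:
V_g = 9.81 × 7.99×10⁻⁵ / 1.38×10⁻⁴ = 5.69 m/s
Converting: 5.69 m/s × 1.944 = 11 knots

11 knots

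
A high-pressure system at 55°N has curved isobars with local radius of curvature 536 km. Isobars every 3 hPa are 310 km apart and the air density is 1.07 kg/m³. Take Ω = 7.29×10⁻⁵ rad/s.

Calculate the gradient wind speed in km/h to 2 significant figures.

32 km/h

Coriolis parameter at 55°N:
f = 2Ω sin φ = 2 × 7.29×10⁻⁵ × sin 55° = 1.19×10⁻⁴ s⁻¹
Pressure gradient: |∂P/∂n| = 300 Pa / 310000 m = 9.68×10⁻⁴ Pa/m
Geostrophic speed: V_g = |∂P/∂n|/(fρ) = 9.68×10⁻⁴/(1.19×10⁻⁴ × 1.07) = 7.57 m/s
Around a high, pressure-gradient force acts outward with centrifugal, so Coriolis balances both:
fV = (1/ρ)|∂P/∂n| + V²/R  →  V² − fR·V + fR·V_g = 0
With fR = 1.19×10⁻⁴ × 536×10³ m = 64.0 m/s:
V = [fR − √((fR)² − 4 fR V_g)]/2 = [64.0 − √(64.0² − 4×64.0×7.57)]/2 = 8.78 m/s
Supergeostrophic (V > V_g = 7.57 m/s), as expected around a high.
Converting: 8.78 m/s × 3.6 = 32 km/h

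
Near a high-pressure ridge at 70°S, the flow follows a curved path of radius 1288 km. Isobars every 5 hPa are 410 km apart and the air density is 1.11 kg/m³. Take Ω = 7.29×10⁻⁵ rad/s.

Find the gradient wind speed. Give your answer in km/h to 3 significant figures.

30.3 km/h

Coriolis parameter at 70°S:
f = 2Ω sin φ = 2 × 7.29×10⁻⁵ × sin 70° = 1.37×10⁻⁴ s⁻¹
Pressure gradient: |∂P/∂n| = 500 Pa / 410000 m = 1.22×10⁻³ Pa/m
Geostrophic speed: V_g = |∂P/∂n|/(fρ) = 1.22×10⁻³/(1.37×10⁻⁴ × 1.11) = 8.02 m/s
Around a high, pressure-gradient force acts outward with centrifugal, so Coriolis balances both:
fV = (1/ρ)|∂P/∂n| + V²/R  →  V² − fR·V + fR·V_g = 0
With fR = 1.37×10⁻⁴ × 1288×10³ m = 176 m/s:
V = [fR − √((fR)² − 4 fR V_g)]/2 = [176 − √(176² − 4×176×8.02)]/2 = 8.42 m/s
Supergeostrophic (V > V_g = 8.02 m/s), as expected around a high.
Converting: 8.42 m/s × 3.6 = 30.3 km/h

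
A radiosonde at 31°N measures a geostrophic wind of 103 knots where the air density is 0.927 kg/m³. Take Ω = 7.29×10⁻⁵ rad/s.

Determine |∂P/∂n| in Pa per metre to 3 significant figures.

Coriolis parameter at 31°N:
f = 2Ω sin φ = 2 × 7.29×10⁻⁵ × sin 31° = 7.51×10⁻⁵ s⁻¹
Wind speed in SI: 103 knots = 53.0 m/s
Geostrophic balance rearranged: |∂P/∂n| = f ρ V_g
|∂P/∂n| = 7.51×10⁻⁵ × 0.927 × 53.0 = 3.69×10⁻³ Pa/m

3.69×10⁻³ Pa/m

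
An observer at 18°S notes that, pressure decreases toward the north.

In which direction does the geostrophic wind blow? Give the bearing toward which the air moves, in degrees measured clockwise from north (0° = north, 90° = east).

270°

The pressure-gradient force points toward the north (bearing 000°).
Geostrophic balance: in the Southern Hemisphere the Coriolis force deflects motion to the left, so the geostrophic wind blows 90° to the left of the pressure-gradient force (low pressure on the right).
Rotating 000° by 90° counterclockwise gives 270° — the wind blows toward the west.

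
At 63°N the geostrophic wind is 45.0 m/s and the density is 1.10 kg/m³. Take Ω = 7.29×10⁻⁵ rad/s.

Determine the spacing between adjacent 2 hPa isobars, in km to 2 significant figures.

31 km

Coriolis parameter at 63°N:
f = 2Ω sin φ = 2 × 7.29×10⁻⁵ × sin 63° = 1.30×10⁻⁴ s⁻¹
Geostrophic balance rearranged: |∂P/∂n| = f ρ V_g
|∂P/∂n| = 1.30×10⁻⁴ × 1.10 × 45.0 = 6.43×10⁻³ Pa/m
Isobar spacing: Δn = ΔP/|∂P/∂n| = 200 Pa / 6.43×10⁻³ Pa/m = 31102 m ≈ 31 km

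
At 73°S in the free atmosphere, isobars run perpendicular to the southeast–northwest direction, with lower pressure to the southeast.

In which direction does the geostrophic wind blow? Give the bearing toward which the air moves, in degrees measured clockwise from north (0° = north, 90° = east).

045°

The pressure-gradient force points toward the southeast (bearing 135°).
Geostrophic balance: in the Southern Hemisphere the Coriolis force deflects motion to the left, so the geostrophic wind blows 90° to the left of the pressure-gradient force (low pressure on the right).
Rotating 135° by 90° counterclockwise gives 045° — the wind blows toward the northeast.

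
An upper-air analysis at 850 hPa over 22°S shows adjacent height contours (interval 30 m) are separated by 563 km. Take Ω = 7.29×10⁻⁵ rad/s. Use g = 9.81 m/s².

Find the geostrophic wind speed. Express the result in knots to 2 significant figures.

Coriolis parameter at 22°S:
f = 2Ω sin φ = 2 × 7.29×10⁻⁵ × sin 22° = 5.46×10⁻⁵ s⁻¹
Height gradient: |∂Z/∂n| = 30 m / 563000 m = 5.33×10⁻⁵
On a pressure surface, geostrophic balance gives V_g = (g/f)|∂Z/∂n|:
V_g = 9.81 × 5.33×10⁻⁵ / 5.46×10⁻⁵ = 9.57 m/s
Converting: 9.57 m/s × 1.944 = 19 knots

19 knots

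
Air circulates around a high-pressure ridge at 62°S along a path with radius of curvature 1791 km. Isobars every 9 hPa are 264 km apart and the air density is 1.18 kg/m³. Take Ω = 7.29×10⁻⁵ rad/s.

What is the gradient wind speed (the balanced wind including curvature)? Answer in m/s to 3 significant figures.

25.2 m/s

Coriolis parameter at 62°S:
f = 2Ω sin φ = 2 × 7.29×10⁻⁵ × sin 62° = 1.29×10⁻⁴ s⁻¹
Pressure gradient: |∂P/∂n| = 900 Pa / 264000 m = 3.41×10⁻³ Pa/m
Geostrophic speed: V_g = |∂P/∂n|/(fρ) = 3.41×10⁻³/(1.29×10⁻⁴ × 1.18) = 22.4 m/s
Around a high, pressure-gradient force acts outward with centrifugal, so Coriolis balances both:
fV = (1/ρ)|∂P/∂n| + V²/R  →  V² − fR·V + fR·V_g = 0
With fR = 1.29×10⁻⁴ × 1791×10³ m = 231 m/s:
V = [fR − √((fR)² − 4 fR V_g)]/2 = [231 − √(231² − 4×231×22.4)]/2 = 25.2 m/s
Supergeostrophic (V > V_g = 22.4 m/s), as expected around a high.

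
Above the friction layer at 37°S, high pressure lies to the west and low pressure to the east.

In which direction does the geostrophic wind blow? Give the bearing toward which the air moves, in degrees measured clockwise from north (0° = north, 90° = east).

The pressure-gradient force points toward the east (bearing 090°).
Geostrophic balance: in the Southern Hemisphere the Coriolis force deflects motion to the left, so the geostrophic wind blows 90° to the left of the pressure-gradient force (low pressure on the right).
Rotating 090° by 90° counterclockwise gives 000° — the wind blows toward the north.

000°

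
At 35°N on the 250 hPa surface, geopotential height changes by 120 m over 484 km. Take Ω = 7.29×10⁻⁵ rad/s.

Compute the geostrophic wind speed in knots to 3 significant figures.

56.5 knots

Coriolis parameter at 35°N:
f = 2Ω sin φ = 2 × 7.29×10⁻⁵ × sin 35° = 8.36×10⁻⁵ s⁻¹
Height gradient: |∂Z/∂n| = 120 m / 484000 m = 2.48×10⁻⁴
On a pressure surface, geostrophic balance gives V_g = (g/f)|∂Z/∂n|:
V_g = 9.81 × 2.48×10⁻⁴ / 8.36×10⁻⁵ = 29.1 m/s
Converting: 29.1 m/s × 1.944 = 56.5 knots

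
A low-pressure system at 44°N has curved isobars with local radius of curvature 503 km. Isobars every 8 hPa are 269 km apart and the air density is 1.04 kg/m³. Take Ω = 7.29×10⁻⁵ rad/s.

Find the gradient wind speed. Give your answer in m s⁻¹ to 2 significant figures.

20 m s⁻¹

Coriolis parameter at 44°N:
f = 2Ω sin φ = 2 × 7.29×10⁻⁵ × sin 44° = 1.01×10⁻⁴ s⁻¹
Pressure gradient: |∂P/∂n| = 800 Pa / 269000 m = 2.97×10⁻³ Pa/m
Geostrophic speed: V_g = |∂P/∂n|/(fρ) = 2.97×10⁻³/(1.01×10⁻⁴ × 1.04) = 28.2 m/s
Around a low, centrifugal force acts outward with Coriolis, so pressure-gradient force balances both:
(1/ρ)|∂P/∂n| = fV + V²/R  →  V² + fR·V − fR·V_g = 0
With fR = 1.01×10⁻⁴ × 503×10³ m = 50.9 m/s:
V = [−fR + √((fR)² + 4 fR V_g)]/2 = [−50.9 + √(50.9² + 4×50.9×28.2)]/2 = 20.2 m/s
Subgeostrophic (V < V_g = 28.2 m/s), as expected around a low.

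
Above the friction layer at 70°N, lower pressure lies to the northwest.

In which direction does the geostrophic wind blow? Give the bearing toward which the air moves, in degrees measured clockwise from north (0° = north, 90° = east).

045°

The pressure-gradient force points toward the northwest (bearing 315°).
Geostrophic balance: in the Northern Hemisphere the Coriolis force deflects motion to the right, so the geostrophic wind blows 90° to the right of the pressure-gradient force (low pressure on the left).
Rotating 315° by 90° clockwise gives 045° — the wind blows toward the northeast.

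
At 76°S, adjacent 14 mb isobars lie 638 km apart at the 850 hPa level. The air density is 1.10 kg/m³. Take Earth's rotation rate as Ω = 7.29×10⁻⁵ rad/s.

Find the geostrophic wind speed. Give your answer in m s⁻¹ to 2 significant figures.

Coriolis parameter at 76°S:
f = 2Ω sin φ = 2 × 7.29×10⁻⁵ × sin 76° = 1.41×10⁻⁴ s⁻¹
Pressure gradient: |∂P/∂n| = 1400 Pa / 638000 m = 2.19×10⁻³ Pa/m
Geostrophic balance (pressure-gradient force = Coriolis force):
V_g = (1/(fρ)) |∂P/∂n| = 2.19×10⁻³ / (1.41×10⁻⁴ × 1.10) = 14.1 m/s

14 m s⁻¹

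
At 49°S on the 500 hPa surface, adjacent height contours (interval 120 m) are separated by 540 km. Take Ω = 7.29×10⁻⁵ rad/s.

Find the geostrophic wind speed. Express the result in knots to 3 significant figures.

Coriolis parameter at 49°S:
f = 2Ω sin φ = 2 × 7.29×10⁻⁵ × sin 49° = 1.10×10⁻⁴ s⁻¹
Height gradient: |∂Z/∂n| = 120 m / 540000 m = 2.22×10⁻⁴
On a pressure surface, geostrophic balance gives V_g = (g/f)|∂Z/∂n|:
V_g = 9.81 × 2.22×10⁻⁴ / 1.10×10⁻⁴ = 19.8 m/s
Converting: 19.8 m/s × 1.944 = 38.5 knots

38.5 knots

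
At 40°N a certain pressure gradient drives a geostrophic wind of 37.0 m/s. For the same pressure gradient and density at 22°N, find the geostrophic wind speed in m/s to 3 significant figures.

63.5 m/s

With the same pressure gradient and density, V_g ∝ 1/f ∝ 1/sin φ.
V₂ = V₁ · sin φ₁ / sin φ₂ = 37.0 × sin 40° / sin 22°
V₂ = 37.0 × 0.6428/0.3746 = 63.5 m/s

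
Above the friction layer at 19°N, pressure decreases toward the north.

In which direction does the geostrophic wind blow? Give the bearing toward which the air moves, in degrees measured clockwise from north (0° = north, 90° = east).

The pressure-gradient force points toward the north (bearing 000°).
Geostrophic balance: in the Northern Hemisphere the Coriolis force deflects motion to the right, so the geostrophic wind blows 90° to the right of the pressure-gradient force (low pressure on the left).
Rotating 000° by 90° clockwise gives 090° — the wind blows toward the east.

090°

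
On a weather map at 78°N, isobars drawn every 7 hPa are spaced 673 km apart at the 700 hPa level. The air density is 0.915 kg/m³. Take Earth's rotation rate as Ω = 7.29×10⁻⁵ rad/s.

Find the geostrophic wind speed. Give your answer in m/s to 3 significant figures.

Coriolis parameter at 78°N:
f = 2Ω sin φ = 2 × 7.29×10⁻⁵ × sin 78° = 1.43×10⁻⁴ s⁻¹
Pressure gradient: |∂P/∂n| = 700 Pa / 673000 m = 1.04×10⁻³ Pa/m
Geostrophic balance (pressure-gradient force = Coriolis force):
V_g = (1/(fρ)) |∂P/∂n| = 1.04×10⁻³ / (1.43×10⁻⁴ × 0.915) = 7.97 m/s

7.97 m/s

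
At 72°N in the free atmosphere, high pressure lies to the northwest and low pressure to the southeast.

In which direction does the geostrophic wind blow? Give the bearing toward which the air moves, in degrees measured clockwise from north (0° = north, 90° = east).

225°

The pressure-gradient force points toward the southeast (bearing 135°).
Geostrophic balance: in the Northern Hemisphere the Coriolis force deflects motion to the right, so the geostrophic wind blows 90° to the right of the pressure-gradient force (low pressure on the left).
Rotating 135° by 90° clockwise gives 225° — the wind blows toward the southwest.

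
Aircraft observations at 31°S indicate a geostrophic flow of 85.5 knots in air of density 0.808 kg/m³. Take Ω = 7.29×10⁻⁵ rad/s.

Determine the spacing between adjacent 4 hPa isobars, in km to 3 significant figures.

Coriolis parameter at 31°S:
f = 2Ω sin φ = 2 × 7.29×10⁻⁵ × sin 31° = 7.51×10⁻⁵ s⁻¹
Wind speed in SI: 85.5 knots = 44.0 m/s
Geostrophic balance rearranged: |∂P/∂n| = f ρ V_g
|∂P/∂n| = 7.51×10⁻⁵ × 0.808 × 44.0 = 2.67×10⁻³ Pa/m
Isobar spacing: Δn = ΔP/|∂P/∂n| = 400 Pa / 2.67×10⁻³ Pa/m = 149881 m ≈ 150 km

150 km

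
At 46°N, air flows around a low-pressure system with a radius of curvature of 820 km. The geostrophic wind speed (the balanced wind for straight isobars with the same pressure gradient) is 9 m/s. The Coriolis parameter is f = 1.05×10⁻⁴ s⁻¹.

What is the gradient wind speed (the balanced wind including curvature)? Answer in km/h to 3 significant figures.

Around a low, centrifugal force acts outward with Coriolis, so pressure-gradient force balances both:
(1/ρ)|∂P/∂n| = fV + V²/R  →  V² + fR·V − fR·V_g = 0
With fR = 1.05×10⁻⁴ × 820×10³ m = 86.1 m/s:
V = [−fR + √((fR)² + 4 fR V_g)]/2 = [−86.1 + √(86.1² + 4×86.1×9)]/2 = 8.22 m/s
Subgeostrophic (V < V_g = 9 m/s), as expected around a low.
Converting: 8.22 m/s × 3.6 = 29.6 km/h

29.6 km/h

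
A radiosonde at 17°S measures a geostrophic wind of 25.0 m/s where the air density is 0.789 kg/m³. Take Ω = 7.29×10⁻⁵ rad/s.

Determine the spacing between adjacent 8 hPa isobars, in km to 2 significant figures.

950 km

Coriolis parameter at 17°S:
f = 2Ω sin φ = 2 × 7.29×10⁻⁵ × sin 17° = 4.26×10⁻⁵ s⁻¹
Geostrophic balance rearranged: |∂P/∂n| = f ρ V_g
|∂P/∂n| = 4.26×10⁻⁵ × 0.789 × 25.0 = 8.41×10⁻⁴ Pa/m
Isobar spacing: Δn = ΔP/|∂P/∂n| = 800 Pa / 8.41×10⁻⁴ Pa/m = 951437 m ≈ 950 km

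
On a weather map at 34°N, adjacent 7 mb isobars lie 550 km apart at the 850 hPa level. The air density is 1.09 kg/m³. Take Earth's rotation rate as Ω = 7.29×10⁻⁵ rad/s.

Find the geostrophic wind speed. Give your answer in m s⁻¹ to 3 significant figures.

Coriolis parameter at 34°N:
f = 2Ω sin φ = 2 × 7.29×10⁻⁵ × sin 34° = 8.15×10⁻⁵ s⁻¹
Pressure gradient: |∂P/∂n| = 700 Pa / 550000 m = 1.27×10⁻³ Pa/m
Geostrophic balance (pressure-gradient force = Coriolis force):
V_g = (1/(fρ)) |∂P/∂n| = 1.27×10⁻³ / (8.15×10⁻⁵ × 1.09) = 14.3 m/s

14.3 m s⁻¹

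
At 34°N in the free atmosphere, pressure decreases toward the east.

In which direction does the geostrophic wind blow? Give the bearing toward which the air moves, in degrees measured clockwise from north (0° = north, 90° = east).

The pressure-gradient force points toward the east (bearing 090°).
Geostrophic balance: in the Northern Hemisphere the Coriolis force deflects motion to the right, so the geostrophic wind blows 90° to the right of the pressure-gradient force (low pressure on the left).
Rotating 090° by 90° clockwise gives 180° — the wind blows toward the south.

180°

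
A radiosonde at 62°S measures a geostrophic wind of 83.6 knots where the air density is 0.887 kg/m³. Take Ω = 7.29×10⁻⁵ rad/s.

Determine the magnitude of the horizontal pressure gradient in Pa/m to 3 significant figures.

Coriolis parameter at 62°S:
f = 2Ω sin φ = 2 × 7.29×10⁻⁵ × sin 62° = 1.29×10⁻⁴ s⁻¹
Wind speed in SI: 83.6 knots = 43.0 m/s
Geostrophic balance rearranged: |∂P/∂n| = f ρ V_g
|∂P/∂n| = 1.29×10⁻⁴ × 0.887 × 43.0 = 4.91×10⁻³ Pa/m

4.91×10⁻³ Pa/m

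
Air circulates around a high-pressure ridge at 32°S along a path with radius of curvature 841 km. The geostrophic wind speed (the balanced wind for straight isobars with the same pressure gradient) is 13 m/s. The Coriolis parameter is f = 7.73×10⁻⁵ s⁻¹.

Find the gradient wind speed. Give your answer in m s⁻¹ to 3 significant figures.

Around a high, pressure-gradient force acts outward with centrifugal, so Coriolis balances both:
fV = (1/ρ)|∂P/∂n| + V²/R  →  V² − fR·V + fR·V_g = 0
With fR = 7.73×10⁻⁵ × 841×10³ m = 65.0 m/s:
V = [fR − √((fR)² − 4 fR V_g)]/2 = [65.0 − √(65.0² − 4×65.0×13)]/2 = 18 m/s
Supergeostrophic (V > V_g = 13 m/s), as expected around a high.

18.0 m s⁻¹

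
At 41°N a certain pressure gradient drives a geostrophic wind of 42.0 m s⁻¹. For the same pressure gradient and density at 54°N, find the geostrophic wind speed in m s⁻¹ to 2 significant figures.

With the same pressure gradient and density, V_g ∝ 1/f ∝ 1/sin φ.
V₂ = V₁ · sin φ₁ / sin φ₂ = 42.0 × sin 41° / sin 54°
V₂ = 42.0 × 0.6561/0.8090 = 34 m s⁻¹

34 m s⁻¹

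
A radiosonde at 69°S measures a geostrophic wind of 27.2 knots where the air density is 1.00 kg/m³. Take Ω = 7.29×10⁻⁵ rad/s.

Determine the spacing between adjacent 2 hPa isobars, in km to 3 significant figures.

Coriolis parameter at 69°S:
f = 2Ω sin φ = 2 × 7.29×10⁻⁵ × sin 69° = 1.36×10⁻⁴ s⁻¹
Wind speed in SI: 27.2 knots = 14.0 m/s
Geostrophic balance rearranged: |∂P/∂n| = f ρ V_g
|∂P/∂n| = 1.36×10⁻⁴ × 1.00 × 14.0 = 1.90×10⁻³ Pa/m
Isobar spacing: Δn = ΔP/|∂P/∂n| = 200 Pa / 1.90×10⁻³ Pa/m = 105006 m ≈ 105 km

105 km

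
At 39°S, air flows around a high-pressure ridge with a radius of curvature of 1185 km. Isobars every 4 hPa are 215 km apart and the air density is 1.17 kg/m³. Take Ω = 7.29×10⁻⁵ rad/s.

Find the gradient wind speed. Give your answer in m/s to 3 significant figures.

21.6 m/s

Coriolis parameter at 39°S:
f = 2Ω sin φ = 2 × 7.29×10⁻⁵ × sin 39° = 9.18×10⁻⁵ s⁻¹
Pressure gradient: |∂P/∂n| = 400 Pa / 215000 m = 1.86×10⁻³ Pa/m
Geostrophic speed: V_g = |∂P/∂n|/(fρ) = 1.86×10⁻³/(9.18×10⁻⁵ × 1.17) = 17.3 m/s
Around a high, pressure-gradient force acts outward with centrifugal, so Coriolis balances both:
fV = (1/ρ)|∂P/∂n| + V²/R  →  V² − fR·V + fR·V_g = 0
With fR = 9.18×10⁻⁵ × 1185×10³ m = 109 m/s:
V = [fR − √((fR)² − 4 fR V_g)]/2 = [109 − √(109² − 4×109×17.3)]/2 = 21.6 m/s
Supergeostrophic (V > V_g = 17.3 m/s), as expected around a high.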